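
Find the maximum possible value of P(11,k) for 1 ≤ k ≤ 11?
39,916,800
P(11,k) increases in k, so maximum at k = 11: 11! = 39,916,800.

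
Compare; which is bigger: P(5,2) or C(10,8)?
P(5,2)=20, C(10,8)=45.
Final answer: C(10,8)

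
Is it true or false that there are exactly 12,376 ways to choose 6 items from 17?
C(17,6) = 12,376.
Final answer: True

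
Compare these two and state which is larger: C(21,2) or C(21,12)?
C(21,12)
C(21,2)=210, C(21,12)=293,930.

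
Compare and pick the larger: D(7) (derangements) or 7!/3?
D(7)

D(7) = (7-1)·[D(6) + D(5)] = 6·[265 + 44] = 1,854; 7!/3 = 5,040/3 = 1,680.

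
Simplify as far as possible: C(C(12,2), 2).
2,145

Explanation: C(12,2) = 66, then C(66, 2) = 2,145.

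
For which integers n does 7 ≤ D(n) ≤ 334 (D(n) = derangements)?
4, 5, 6

Explanation: Using D(n) = (n−1)[D(n−1) + D(n−2)] with D(1)=0, D(2)=1: D(3)=2; D(4)=9; D(5)=44; D(6)=265; D(7)=1,854. So valid n = 4, 5, 6.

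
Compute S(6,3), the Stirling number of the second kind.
90

Explanation: Using the Stirling recurrence: S(n,k) = k·S(n-1,k) + S(n-1,k-1)
S(6,3) = 3·S(5,3) + S(5,2)
         = 3·25 + 15
         = 75 + 15
         = 90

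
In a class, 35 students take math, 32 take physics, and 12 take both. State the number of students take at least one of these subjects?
55

|A∪B| = |A|+|B|-|A∩B| = 35+32-12 = 55.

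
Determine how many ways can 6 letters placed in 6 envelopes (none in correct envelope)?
265

Reasoning: Using D(n) = (n-1)[D(n-1) + D(n-2)]:
D(6) = (6-1) × [D(5) + D(4)]
      = 5 × [44 + 9]
      = 5 × 53
      = 265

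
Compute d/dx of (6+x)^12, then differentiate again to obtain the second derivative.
132(6+x)^10

Explanation: First derivative: 12(6+x)^{11}. Second derivative: 12·11·(6+x)^{10} = 132(6+x)^{10}.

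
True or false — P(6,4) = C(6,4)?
False

Explanation: P(6,4) = 360 but C(6,4) = 15; they differ by a factor of 4! = 24, so the statement does not hold.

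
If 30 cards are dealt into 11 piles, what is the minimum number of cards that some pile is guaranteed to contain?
3
Pigeonhole: ⌈30/11⌉ = 3.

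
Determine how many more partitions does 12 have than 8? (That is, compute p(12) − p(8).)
Pentagonal recurrence p(n) = p(n−1) + p(n−2) − p(n−5) − p(n−7) + …: p(12) = p(11) + p(10) − p(7) − p(5) + p(0) = 56 + 42 − 15 − 7 + 1 = 77.
p(8) = p(7) + p(6) − p(3) − p(1) = 15 + 11 − 3 − 1 = 22.
Difference = 77 − 22 = 55.
Final answer: 55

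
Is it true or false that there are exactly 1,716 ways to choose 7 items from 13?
C(13,7) = 1,716.
Final answer: True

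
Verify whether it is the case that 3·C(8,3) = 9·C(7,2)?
False

Absorption identity k·C(n,k) = n·C(n-1,k-1). LHS = 3·56 = 168; RHS = 9·21 = 189.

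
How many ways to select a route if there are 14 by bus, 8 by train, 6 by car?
28

By the addition principle: 14 + 8 + 6 = 28.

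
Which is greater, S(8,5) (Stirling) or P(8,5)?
P(8,5)

Solution: S(8,5) = 5·S(7,5) + S(7,4) = 5·140 + 350 = 1,050; P(8,5) = 6,720.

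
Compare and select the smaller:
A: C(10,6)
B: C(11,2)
B
A=C(10,6)=210, B=C(11,2)=55.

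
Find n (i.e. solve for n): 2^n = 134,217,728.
27

134,217,728 = 1,024 × 1,024 × 128 = 2^10 × 2^10 × 2^7 = 2^27, so n = 27.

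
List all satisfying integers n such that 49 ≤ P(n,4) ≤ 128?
P(4,4)=24; P(5,4)=120; P(6,4)=360. So valid n = 5.
Final answer: 5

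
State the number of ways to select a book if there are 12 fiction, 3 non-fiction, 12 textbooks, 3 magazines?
30

Reasoning: By the addition principle: 12 + 3 + 12 + 3 = 30.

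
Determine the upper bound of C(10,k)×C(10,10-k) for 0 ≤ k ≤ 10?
63,504

C(10,k)·C(10,10-k) = C(10,k)², maximised at the centre k = 5: C(10,5)² = 63,504.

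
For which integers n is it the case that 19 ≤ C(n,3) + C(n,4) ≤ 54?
6

Reasoning: C(5,3)+C(5,4)=15; C(6,3)+C(6,4)=35; C(7,3)+C(7,4)=70. So valid n = 6.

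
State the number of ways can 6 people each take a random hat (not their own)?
265

Solution: Using D(n) = (n-1)[D(n-1) + D(n-2)]:
D(6) = (6-1) × [D(5) + D(4)]
      = 5 × [44 + 9]
      = 5 × 53
      = 265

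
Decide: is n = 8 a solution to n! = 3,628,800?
8! = 8·7! = 8·5,040 = 40,320, which does not equal 3,628,800.
Final answer: No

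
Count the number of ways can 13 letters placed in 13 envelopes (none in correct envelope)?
2,290,792,932

Explanation: Using D(n) = (n-1)[D(n-1) + D(n-2)]:
D(13) = (13-1) × [D(12) + D(11)]
      = 12 × [176214841 + 14684570]
      = 12 × 190899411
      = 2,290,792,932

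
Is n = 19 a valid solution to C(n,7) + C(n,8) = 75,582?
No
C(19,7) + C(19,8) = 50,388 + 75,582 = 125,970, which does not equal 75,582.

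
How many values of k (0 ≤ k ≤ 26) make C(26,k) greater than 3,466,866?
7
Row 26 is unimodal and symmetric about k=26/2. C(26,9)=3,124,550 ≤ 3,466,866; C(26,10)=5,311,735 > 3,466,866; by symmetry C(26,k) > 3,466,866 for k = 10..16. That's 16 - 10 + 1 = 7 values.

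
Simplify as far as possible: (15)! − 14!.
(15)! − 14! = (15)·14! − 14! = (15−1)·14! = 14·14! = 1,220,496,076,800.

Answer: 1,220,496,076,800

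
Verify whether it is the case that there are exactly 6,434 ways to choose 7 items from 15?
False

Reasoning: C(15,7) = 6,435 ≠ 6434.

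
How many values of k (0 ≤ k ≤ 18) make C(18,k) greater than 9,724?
7

Row 18 is unimodal and symmetric about k=18/2. C(18,5)=8,568 ≤ 9,724; C(18,6)=18,564 > 9,724; by symmetry C(18,k) > 9,724 for k = 6..12. That's 12 - 6 + 1 = 7 values.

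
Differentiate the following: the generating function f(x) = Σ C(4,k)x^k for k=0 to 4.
Term-by-term differentiation gives Σ k·C(4,k)x^{k-1} for k=1 to 4.

Answer: Σ k·C(4,k)x^(k-1) for k=1 to 4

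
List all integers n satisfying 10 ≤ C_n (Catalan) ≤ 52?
4, 5

Reasoning: C_3=5; C_4=14; C_5=42; C_6=132. So valid n = 4, 5.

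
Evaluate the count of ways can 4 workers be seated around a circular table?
6

Explanation: Circular arrangements: (4-1)! = 6.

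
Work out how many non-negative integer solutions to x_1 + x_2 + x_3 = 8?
45

Working:
C(8+3-1, 3-1) = 45.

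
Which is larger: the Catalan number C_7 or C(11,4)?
C_7

Solution: C_7 = C(14,7)/(7+1) = 3,432/8 = 429; C(11,4) = 330.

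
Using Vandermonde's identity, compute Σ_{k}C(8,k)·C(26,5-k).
= C(8+26,5) = C(34,5) = 278,256.
Final answer: 278,256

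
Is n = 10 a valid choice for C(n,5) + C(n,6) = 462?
C(10,5) + C(10,6) = 252 + 210 = 462, which equals 462.
Final answer: Yes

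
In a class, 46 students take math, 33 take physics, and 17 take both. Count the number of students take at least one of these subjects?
|A∪B| = |A|+|B|-|A∩B| = 46+33-17 = 62.
Final answer: 62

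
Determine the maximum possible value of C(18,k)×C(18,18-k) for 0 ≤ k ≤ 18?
2,363,904,400

Solution: C(18,k)·C(18,18-k) = C(18,k)², maximised at the centre k = 9: C(18,9)² = 2,363,904,400.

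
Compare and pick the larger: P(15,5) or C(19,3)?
P(15,5)
P(15,5)=360,360, C(19,3)=969.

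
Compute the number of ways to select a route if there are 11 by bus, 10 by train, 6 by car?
27

Working:
By the addition principle: 11 + 10 + 6 = 27.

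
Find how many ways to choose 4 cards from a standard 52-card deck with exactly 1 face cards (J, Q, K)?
12 face cards and 40 non-face cards: C(12,1) × C(40,3) = 12 × 9,880 = 118,560.

Answer: 118,560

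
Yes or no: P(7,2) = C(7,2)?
P(7,2) = 42 but C(7,2) = 21; they differ by a factor of 2! = 2, so the statement does not hold.
Final answer: No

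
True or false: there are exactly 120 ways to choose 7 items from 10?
True

Solution: C(10,7) = 120.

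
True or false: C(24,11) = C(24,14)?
C(24,11) = 2,496,144 but C(24,14) = 1,961,256; symmetry gives C(24,11) = C(24,13), not C(24,14).
Final answer: False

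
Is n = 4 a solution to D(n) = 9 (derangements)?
Yes

Working:
D(4) = (4-1)·[D(3) + D(2)] = 3·[2 + 1] = 9, which equals 9.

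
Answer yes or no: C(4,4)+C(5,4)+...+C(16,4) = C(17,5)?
Yes

Hockey stick identity gives Σ = C(17,5) = 6,188; RHS C(17,5) = 6,188.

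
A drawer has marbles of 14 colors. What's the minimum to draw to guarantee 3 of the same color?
29

Explanation: Worst case: 2 of each = 28. One more: 29.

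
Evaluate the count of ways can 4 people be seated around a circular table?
Circular arrangements: (4-1)! = 6.

Answer: 6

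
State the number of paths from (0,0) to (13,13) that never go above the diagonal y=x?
742,900

Counted by the Catalan number C_13: C_13 = C(26,13)/(13+1) = 10,400,600/14 = 742,900.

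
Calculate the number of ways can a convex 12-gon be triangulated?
16,796

Using the Catalan number formula: C_n = C(2n, n) / (n+1)
C_10 = C(20, 10) / (10+1)
     = 184756 / 11
     = 16,796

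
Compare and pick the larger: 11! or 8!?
11!=39,916,800, 8!=40,320. 11! > 8!.
Final answer: 11!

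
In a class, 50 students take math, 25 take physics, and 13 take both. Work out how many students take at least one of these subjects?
62

Working:
|A∪B| = |A|+|B|-|A∩B| = 50+25-13 = 62.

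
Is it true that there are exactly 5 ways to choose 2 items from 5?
False

Explanation: C(5,2) = 10 ≠ 5.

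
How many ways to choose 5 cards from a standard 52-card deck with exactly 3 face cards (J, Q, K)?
171,600
12 face cards and 40 non-face cards: C(12,3) × C(40,2) = 220 × 780 = 171,600.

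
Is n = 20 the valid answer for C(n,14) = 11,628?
No

Reasoning: C(20,14) = 20·19·18·17·16·15·14·13·12·11·10·9·8·7/14! = 3,379,030,566,912,000/87,178,291,200 = 38,760, which does not equal 11,628.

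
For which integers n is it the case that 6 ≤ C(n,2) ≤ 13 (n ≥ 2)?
4, 5

C(3,2)=3; C(4,2)=6; C(5,2)=10; C(6,2)=15. So valid n = 4, 5.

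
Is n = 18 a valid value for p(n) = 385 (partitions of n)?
Yes

Solution: Pentagonal recurrence p(n) = p(n−1) + p(n−2) − p(n−5) − p(n−7) + …: p(18) = p(17) + p(16) − p(13) − p(11) + p(6) + p(3) = 297 + 231 − 101 − 56 + 11 + 3 = 385, which equals 385.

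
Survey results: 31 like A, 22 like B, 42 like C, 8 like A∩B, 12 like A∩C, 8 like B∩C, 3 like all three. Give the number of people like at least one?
70
|A∪B∪C| = 31+22+42-8-12-8+3 = 70.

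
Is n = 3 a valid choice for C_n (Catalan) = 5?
Yes

Explanation: C_3 = C(6,3)/(3+1) = 20/4 = 5, which equals 5.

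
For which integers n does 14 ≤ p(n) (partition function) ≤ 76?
Tabulating p(n) via p(n) = p(n−1) + p(n−2) − p(n−5) − p(n−7) + …: p(6)=11; p(7)=15; p(8)=22; p(9)=30; p(10)=42; p(11)=56; p(12)=77. So valid n = 7, 8, 9, 10, 11.

Answer: 7, 8, 9, 10, 11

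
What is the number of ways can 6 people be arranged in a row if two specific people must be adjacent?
240

Working:
Treat pair as unit: (6-1)! arrangements × 2 internal orders = 240.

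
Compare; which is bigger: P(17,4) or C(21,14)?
C(21,14)

Explanation: P(17,4)=57,120, C(21,14)=116,280.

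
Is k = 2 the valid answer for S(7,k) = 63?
Yes
S(7,2) = 2·S(6,2) + S(6,1) = 2·31 + 1 = 63, which equals 63.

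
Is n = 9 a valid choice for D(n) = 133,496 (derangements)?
D(9) = (9-1)·[D(8) + D(7)] = 8·[14,833 + 1,854] = 133,496, which equals 133,496.
Final answer: Yes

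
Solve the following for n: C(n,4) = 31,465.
C(n,4) = n(n−1)(n−2)(n−3)/4! is increasing in n, and n(n−1)(n−2)(n−3) = 4!·31,465 = 755,160 ≈ (n−1.5)^4 gives n ≈ 31.0. Check: C(29,4) = 23,751, C(30,4) = 27,405, C(31,4) = 31,465 ✓. So n = 31.

Answer: 31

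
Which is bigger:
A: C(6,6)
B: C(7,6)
B

A=C(6,6)=1, B=C(7,6)=7.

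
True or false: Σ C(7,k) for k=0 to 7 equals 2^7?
True

Explanation: Binomial theorem: Σ C(7,k) = (1+1)^7 = 2^7 = 128; RHS 2^7 = 128.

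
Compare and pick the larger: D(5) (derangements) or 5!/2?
5!/2

Reasoning: D(5) = (5-1)·[D(4) + D(3)] = 4·[9 + 2] = 44; 5!/2 = 120/2 = 60.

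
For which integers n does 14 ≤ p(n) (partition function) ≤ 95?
7, 8, 9, 10, 11, 12

Explanation: Tabulating p(n) via p(n) = p(n−1) + p(n−2) − p(n−5) − p(n−7) + …: p(6)=11; p(7)=15; p(8)=22; p(9)=30; p(10)=42; p(11)=56; p(12)=77; p(13)=101. So valid n = 7, 8, 9, 10, 11, 12.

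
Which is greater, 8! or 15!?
15!

Solution: 8!=40,320, 15!=1,307,674,368,000. 15! > 8!.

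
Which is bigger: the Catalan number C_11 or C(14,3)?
C_11 = C(22,11)/(11+1) = 705,432/12 = 58,786; C(14,3) = 364.

Answer: C_11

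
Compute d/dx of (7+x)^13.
13(7+x)^12
Using the power rule: d/dx (7+x)^13 = 13(7+x)^{12}.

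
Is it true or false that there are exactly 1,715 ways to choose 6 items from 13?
C(13,6) = 1,716 ≠ 1715.

Answer: False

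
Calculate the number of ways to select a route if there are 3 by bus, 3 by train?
6

By the addition principle: 3 + 3 = 6.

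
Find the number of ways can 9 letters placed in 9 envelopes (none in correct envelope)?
133,496

Explanation: Using D(n) = (n-1)[D(n-1) + D(n-2)]:
D(9) = (9-1) × [D(8) + D(7)]
      = 8 × [14833 + 1854]
      = 8 × 16687
      = 133,496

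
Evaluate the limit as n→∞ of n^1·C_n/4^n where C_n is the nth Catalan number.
0

Explanation: C_n ~ 4^n/(n^(3/2)√π), so n^1·C_n/4^n ~ n^(1 − 3/2)/√π → 0.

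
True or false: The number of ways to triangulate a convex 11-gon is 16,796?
False

Reasoning: Triangulations of a convex 11-gon are counted by the Catalan number C_9: C_9 = C(18,9)/(9+1) = 48,620/10 = 4,862.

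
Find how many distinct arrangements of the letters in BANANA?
Word has 6 letters (B=1, A=3, N=2). Arrangements: 6!/Π(k!) = 60.
Final answer: 60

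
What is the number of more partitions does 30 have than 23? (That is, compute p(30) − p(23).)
4,349

Reasoning: Pentagonal recurrence p(n) = p(n−1) + p(n−2) − p(n−5) − p(n−7) + …: p(30) = p(29) + p(28) − p(25) − p(23) + p(18) + p(15) − p(8) − p(4) = 4,565 + 3,718 − 1,958 − 1,255 + 385 + 176 − 22 − 5 = 5,604.
p(23) = p(22) + p(21) − p(18) − p(16) + p(11) + p(8) − p(1) = 1,002 + 792 − 385 − 231 + 56 + 22 − 1 = 1,255.
Difference = 5,604 − 1,255 = 4,349.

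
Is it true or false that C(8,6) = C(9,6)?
False

Working:
LHS = C(8,6) = 28; RHS = C(9,6) = 84. 28 ≠ 84, so the statement does not hold.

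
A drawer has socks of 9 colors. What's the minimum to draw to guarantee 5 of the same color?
37

Working:
Worst case: 4 of each = 36. One more: 37.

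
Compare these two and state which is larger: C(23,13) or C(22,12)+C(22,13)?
Equal

Reasoning: By Pascal's identity: C(23,13) = C(22,12)+C(22,13) = 1,144,066. Equal.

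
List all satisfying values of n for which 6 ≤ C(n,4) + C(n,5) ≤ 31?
5, 6
C(4,4)+C(4,5)=1; C(5,4)+C(5,5)=6; C(6,4)+C(6,5)=21; C(7,4)+C(7,5)=56. So valid n = 5, 6.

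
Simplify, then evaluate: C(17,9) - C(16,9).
12,870

Solution: C(17,9) - C(16,9) = C(16,8) = 12,870.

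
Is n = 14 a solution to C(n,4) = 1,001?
Yes

C(14,4) = 14·13·12·11/4! = 24,024/24 = 1,001, which equals 1,001.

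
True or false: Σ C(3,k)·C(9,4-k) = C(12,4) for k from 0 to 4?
True

Explanation: Vandermonde's identity gives C(12,4) = 495; RHS C(12,4) = 495.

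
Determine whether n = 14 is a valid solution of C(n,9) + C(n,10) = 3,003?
C(14,9) + C(14,10) = 2,002 + 1,001 = 3,003, which equals 3,003.

Answer: Yes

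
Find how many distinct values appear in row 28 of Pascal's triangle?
15
Row 28 has entries C(28,0)..C(28,28); by symmetry C(28,k)=C(28,28-k), giving 15 distinct values.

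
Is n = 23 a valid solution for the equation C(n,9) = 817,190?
C(23,9) = 23·22·21·20·19·18·17·16·15/9! = 296,541,907,200/362,880 = 817,190, which equals 817,190.
Final answer: Yes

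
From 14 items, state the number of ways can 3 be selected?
364

Solution: C(14,3) = 14! / (3! × (14-3)!)
         = 14! / (3! × 11!)
         = 364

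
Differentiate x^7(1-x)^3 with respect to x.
7x^6(1-x)^3 - 3x^7(1-x)^2
Product rule: 7x^{6}(1-x)^{3} + x^7·(-3)(1-x)^{2}.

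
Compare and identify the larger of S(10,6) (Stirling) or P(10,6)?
P(10,6)

Solution: S(10,6) = 6·S(9,6) + S(9,5) = 6·2,646 + 6,951 = 22,827; P(10,6) = 151,200.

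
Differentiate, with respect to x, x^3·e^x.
(3x^2 + x^3)e^x

Working:
Product rule: d/dx[x^3]·e^x + x^3·d/dx[e^x] = 3x^{2}e^x + x^3e^x.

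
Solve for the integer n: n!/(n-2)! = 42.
7

Solution: n!/(n-2)! = n×(n-1), a product of 2 consecutive integers ≈ (n−0.5)^2. 42^(1/2) + 0.5 ≈ 7.0; check n = 7: 7×6 = 42 ✓. So n = 7.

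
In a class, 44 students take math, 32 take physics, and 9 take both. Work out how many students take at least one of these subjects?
67
|A∪B| = |A|+|B|-|A∩B| = 44+32-9 = 67.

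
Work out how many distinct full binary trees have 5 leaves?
14

Solution: Using the Catalan number formula: C_n = C(2n, n) / (n+1)
C_4 = C(8, 4) / (4+1)
     = 70 / 5
     = 14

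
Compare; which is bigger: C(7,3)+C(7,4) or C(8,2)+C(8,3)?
C(8,2)+C(8,3)
First=70, Second=84.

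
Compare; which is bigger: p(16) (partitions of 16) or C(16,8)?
Pentagonal recurrence p(n) = p(n−1) + p(n−2) − p(n−5) − p(n−7) + …: p(16) = p(15) + p(14) − p(11) − p(9) + p(4) + p(1) = 176 + 135 − 56 − 30 + 5 + 1 = 231; C(16,8) = 12,870.

Answer: C(16,8)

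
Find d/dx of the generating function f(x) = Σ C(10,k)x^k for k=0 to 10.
Σ k·C(10,k)x^(k-1) for k=1 to 10

Explanation: Term-by-term differentiation gives Σ k·C(10,k)x^{k-1} for k=1 to 10.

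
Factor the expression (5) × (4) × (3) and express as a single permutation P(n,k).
P(5,3) = 5!/(2)!

Solution: Product of 3 consecutive descending integers starting at 5: P(5,3) = 5!/2! = 60.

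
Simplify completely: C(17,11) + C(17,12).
18,564
By Pascal's identity: C(18,12) = 18,564.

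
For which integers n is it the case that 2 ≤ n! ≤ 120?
2, 3, 4, 5

Reasoning: n! is strictly increasing; 2! = 2 and 5! = 120, so valid n = 2, 3, 4, 5.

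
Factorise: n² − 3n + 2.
(n − 1)(n − 2)

Working:
Seek roots whose sum is 3 and product is 2: (1, 2). So n² − 3n + 2 = (n − 1)(n − 2).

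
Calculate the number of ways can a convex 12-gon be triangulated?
16,796
Using the Catalan number formula: C_n = C(2n, n) / (n+1)
C_10 = C(20, 10) / (10+1)
     = 184756 / 11
     = 16,796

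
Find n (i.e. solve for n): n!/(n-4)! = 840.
7

Reasoning: n!/(n-4)! = n×(n-1)×(n-2)×(n-3), a product of 4 consecutive integers ≈ (n−1.5)^4. 840^(1/4) + 1.5 ≈ 6.9; check n = 7: 7×6×5×4 = 840 ✓. So n = 7.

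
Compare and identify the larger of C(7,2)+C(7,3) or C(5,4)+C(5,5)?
C(7,2)+C(7,3)
First=56, Second=6.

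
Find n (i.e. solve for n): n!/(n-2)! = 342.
n!/(n-2)! = n×(n-1), a product of 2 consecutive integers ≈ (n−0.5)^2. 342^(1/2) + 0.5 ≈ 19.0; check n = 19: 19×18 = 342 ✓. So n = 19.

Answer: 19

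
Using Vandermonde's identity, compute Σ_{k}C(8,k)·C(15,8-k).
490,314

Reasoning: = C(8+15,8) = C(23,8) = 490,314.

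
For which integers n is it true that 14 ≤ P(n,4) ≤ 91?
4

P(3,4)=0; P(4,4)=24; P(5,4)=120. So valid n = 4.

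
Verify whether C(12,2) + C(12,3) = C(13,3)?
Pascal's identity: LHS = 66 + 220 = 286; RHS = C(13,3) = 286. Both sides agree, so the statement holds.
Final answer: True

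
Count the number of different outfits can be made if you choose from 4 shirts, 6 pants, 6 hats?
144

Working:
By the multiplication principle: 4 × 6 × 6 = 144.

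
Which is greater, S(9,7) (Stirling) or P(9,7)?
P(9,7)

Explanation: S(9,7) = 7·S(8,7) + S(8,6) = 7·28 + 266 = 462; P(9,7) = 181,440.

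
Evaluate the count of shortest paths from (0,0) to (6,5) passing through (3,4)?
140

Solution: To (3,4): C(7,3)=35. From there: C(4,3)=4. Total: 140.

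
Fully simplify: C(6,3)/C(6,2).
4/3

Explanation: C(n,k+1)/C(n,k) = (n−k)/(k+1). Here (6−2)/(2+1) = 4/3 = 4/3.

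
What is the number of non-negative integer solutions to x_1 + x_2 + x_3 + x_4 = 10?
286

Reasoning: C(10+4-1, 4-1) = 286.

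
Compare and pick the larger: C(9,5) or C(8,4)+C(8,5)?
Equal

Explanation: By Pascal's identity: C(9,5) = C(8,4)+C(8,5) = 126. Equal.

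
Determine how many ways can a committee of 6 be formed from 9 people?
84
C(9,6) = 9! / (6! × (9-6)!)
         = 9! / (6! × 3!)
         = 84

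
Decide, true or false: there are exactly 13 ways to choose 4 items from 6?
False

Explanation: C(6,4) = 15 ≠ 13.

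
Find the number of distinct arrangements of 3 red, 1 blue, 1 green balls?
20

Multinomial: 5!/(3! × 1! × 1!) = 20.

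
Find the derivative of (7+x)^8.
8(7+x)^7

Working:
Using the power rule: d/dx (7+x)^8 = 8(7+x)^{7}.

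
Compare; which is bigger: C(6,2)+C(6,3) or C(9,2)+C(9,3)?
C(9,2)+C(9,3)

Reasoning: First=35, Second=120.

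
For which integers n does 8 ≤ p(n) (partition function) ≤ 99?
6, 7, 8, 9, 10, 11, 12

Tabulating p(n) via p(n) = p(n−1) + p(n−2) − p(n−5) − p(n−7) + …: p(5)=7; p(6)=11; p(7)=15; p(8)=22; p(9)=30; p(10)=42; p(11)=56; p(12)=77; p(13)=101. So valid n = 6, 7, 8, 9, 10, 11, 12.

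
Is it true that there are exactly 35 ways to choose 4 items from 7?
C(7,4) = 35.
Final answer: True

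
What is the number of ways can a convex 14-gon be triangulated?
208,012

Using the Catalan number formula: C_n = C(2n, n) / (n+1)
C_12 = C(24, 12) / (12+1)
     = 2704156 / 13
     = 208,012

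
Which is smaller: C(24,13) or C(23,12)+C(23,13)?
Equal

Working:
By Pascal's identity: C(24,13) = C(23,12)+C(23,13) = 2,496,144. Equal.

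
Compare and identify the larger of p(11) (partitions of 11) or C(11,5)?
C(11,5)

Explanation: Pentagonal recurrence p(n) = p(n−1) + p(n−2) − p(n−5) − p(n−7) + …: p(11) = p(10) + p(9) − p(6) − p(4) = 42 + 30 − 11 − 5 = 56; C(11,5) = 462.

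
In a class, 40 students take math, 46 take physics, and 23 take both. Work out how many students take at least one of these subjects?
63
|A∪B| = |A|+|B|-|A∩B| = 40+46-23 = 63.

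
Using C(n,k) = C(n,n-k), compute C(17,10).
19,448

C(17,10) = C(17,7) = 19,448.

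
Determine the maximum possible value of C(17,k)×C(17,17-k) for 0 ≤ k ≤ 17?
C(17,k)·C(17,17-k) = C(17,k)², maximised at the centre k = 8: C(17,8)² = 590,976,100.

Answer: 590,976,100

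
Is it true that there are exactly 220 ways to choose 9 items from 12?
True

Explanation: C(12,9) = 220.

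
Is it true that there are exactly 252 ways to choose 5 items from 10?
True

C(10,5) = 252.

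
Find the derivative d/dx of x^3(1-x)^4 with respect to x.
3x^2(1-x)^4 - 4x^3(1-x)^3

Explanation: Product rule: 3x^{2}(1-x)^{4} + x^3·(-4)(1-x)^{3}.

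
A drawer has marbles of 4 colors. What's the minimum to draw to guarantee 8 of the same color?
29

Explanation: Worst case: 7 of each = 28. One more: 29.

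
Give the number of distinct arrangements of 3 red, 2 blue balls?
10

Explanation: Multinomial: 5!/(3! × 2!) = 10.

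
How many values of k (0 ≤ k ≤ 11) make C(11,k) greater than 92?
6

Solution: Row 11 is unimodal and symmetric about k=11/2. C(11,2)=55 ≤ 92; C(11,3)=165 > 92; by symmetry C(11,k) > 92 for k = 3..8. That's 8 - 3 + 1 = 6 values.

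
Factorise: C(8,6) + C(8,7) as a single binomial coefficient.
By Pascal's identity: C(8,6) + C(8,7) = C(9,7) = 36.
Final answer: C(9,7)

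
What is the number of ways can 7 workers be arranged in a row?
Arrangements of 7 distinct objects: 7! = 5,040.

Answer: 5,040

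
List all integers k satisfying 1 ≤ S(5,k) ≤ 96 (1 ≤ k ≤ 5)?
1, 2, 3, 4, 5

Reasoning: S(5,1)=1; S(5,2)=15; S(5,3)=25; S(5,4)=10; S(5,5)=1. So valid k = 1, 2, 3, 4, 5.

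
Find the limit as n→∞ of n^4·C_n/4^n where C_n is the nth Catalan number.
∞
C_n ~ 4^n/(n^(3/2)√π), so n^4·C_n/4^n ~ n^(4 − 3/2)/√π → ∞.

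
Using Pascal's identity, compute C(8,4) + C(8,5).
126
C(8,4) + C(8,5) = C(9,5) = 126.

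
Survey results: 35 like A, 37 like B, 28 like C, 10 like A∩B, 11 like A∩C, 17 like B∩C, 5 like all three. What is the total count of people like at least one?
67

Explanation: |A∪B∪C| = 35+37+28-10-11-17+5 = 67.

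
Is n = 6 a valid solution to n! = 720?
Yes

Solution: 6! = 6·5! = 6·120 = 720, which equals 720.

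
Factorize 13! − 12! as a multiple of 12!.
12 × 12! = 5,748,019,200

Solution: 13! − 12! = 13·12! − 12! = (13 − 1)·12! = 12 × 12! = 5,748,019,200.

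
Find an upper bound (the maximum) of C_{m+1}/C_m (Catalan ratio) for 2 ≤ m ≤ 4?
3

Reasoning: C_{m+1}/C_m = 2(2m+1)/(m+2), which increases with m. Maximum at m = 4: 2·9/6 = 3.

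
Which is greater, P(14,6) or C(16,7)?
P(14,6)

Working:
P(14,6)=2,162,160, C(16,7)=11,440.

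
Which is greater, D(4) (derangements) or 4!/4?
D(4) = (4-1)·[D(3) + D(2)] = 3·[2 + 1] = 9; 4!/4 = 24/4 = 6.

Answer: D(4)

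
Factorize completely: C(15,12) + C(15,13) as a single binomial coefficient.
C(16,13)

Explanation: By Pascal's identity: C(15,12) + C(15,13) = C(16,13) = 560.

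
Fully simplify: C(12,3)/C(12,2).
10/3

Working:
C(n,k+1)/C(n,k) = (n−k)/(k+1). Here (12−2)/(2+1) = 10/3 = 10/3.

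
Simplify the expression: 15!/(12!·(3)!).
455

This is C(15,12) = 455.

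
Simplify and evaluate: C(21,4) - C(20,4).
1,140

Working:
C(21,4) - C(20,4) = C(20,3) = 1,140.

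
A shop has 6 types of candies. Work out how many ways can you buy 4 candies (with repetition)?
126
Stars and bars: C(4+6-1, 4) = C(9, 4) = 126.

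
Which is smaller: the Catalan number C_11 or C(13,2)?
C(13,2)

Explanation: C_11 = C(22,11)/(11+1) = 705,432/12 = 58,786; C(13,2) = 78.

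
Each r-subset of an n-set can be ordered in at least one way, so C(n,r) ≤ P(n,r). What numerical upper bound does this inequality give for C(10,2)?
90

Working:
P(10,2) = 10·9 = 90, so C(10,2) ≤ 90. (The bound is loose by a factor of 2! = 2: C(10,2) = 90/2 = 45.)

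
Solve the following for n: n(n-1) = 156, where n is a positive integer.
13

Explanation: n² − n − 156 = 0, so n = (1 ± √(1 + 4·156))/2 = (1 ± √625)/2 = (1 ± 25)/2, i.e. n = 13 or n = -12. Taking the positive root, n = 13 (check: 13×12 = 156).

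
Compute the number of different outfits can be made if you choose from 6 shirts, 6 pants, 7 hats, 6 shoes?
1,512

Working:
By the multiplication principle: 6 × 6 × 7 × 6 = 1,512.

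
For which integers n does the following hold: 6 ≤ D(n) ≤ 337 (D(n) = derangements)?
4, 5, 6

Working:
Using D(n) = (n−1)[D(n−1) + D(n−2)] with D(1)=0, D(2)=1: D(3)=2; D(4)=9; D(5)=44; D(6)=265; D(7)=1,854. So valid n = 4, 5, 6.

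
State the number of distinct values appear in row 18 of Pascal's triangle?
10

Explanation: Row 18 has entries C(18,0)..C(18,18); by symmetry C(18,k)=C(18,18-k), giving 10 distinct values.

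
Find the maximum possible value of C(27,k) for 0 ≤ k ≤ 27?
20,058,300

Maximum at k = 13 or k = 14: C(27,13) = 20,058,300.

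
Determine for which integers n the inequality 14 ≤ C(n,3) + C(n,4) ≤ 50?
5, 6

Explanation: C(4,3)+C(4,4)=5; C(5,3)+C(5,4)=15; C(6,3)+C(6,4)=35; C(7,3)+C(7,4)=70. So valid n = 5, 6.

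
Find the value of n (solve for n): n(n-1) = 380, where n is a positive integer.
20

Explanation: n² − n − 380 = 0, so n = (1 ± √(1 + 4·380))/2 = (1 ± √1,521)/2 = (1 ± 39)/2, i.e. n = 20 or n = -19. Taking the positive root, n = 20 (check: 20×19 = 380).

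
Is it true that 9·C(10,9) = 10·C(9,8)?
True

Reasoning: Absorption identity k·C(n,k) = n·C(n-1,k-1). LHS = 9·10 = 90; RHS = 10·9 = 90.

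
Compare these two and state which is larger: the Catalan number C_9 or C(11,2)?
C_9
C_9 = C(18,9)/(9+1) = 48,620/10 = 4,862; C(11,2) = 55.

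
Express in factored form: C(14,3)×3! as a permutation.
P(14,3)

Reasoning: C(14,3)×3! = [14!/(3!(11)!)]×3! = 14!/(11)! = P(14,3) = 2,184.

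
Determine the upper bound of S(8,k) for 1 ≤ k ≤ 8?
Row S(8,k) for k = 1..8 (via S(n,k) = k·S(n−1,k) + S(n−1,k−1)): 1, 127, 966, 1,701, 1,050, 266, 28, 1. The row is unimodal; maximum at k = 4: 1,701.

Answer: 1,701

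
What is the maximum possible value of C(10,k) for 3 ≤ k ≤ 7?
252

C(10,k) is maximised at the centre of the row: C(10,5) = 252.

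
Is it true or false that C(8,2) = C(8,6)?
True

Symmetry C(n,k) = C(n,n-k): C(8,2) = 28 and C(8,6) = 28. Both sides agree, so the statement holds.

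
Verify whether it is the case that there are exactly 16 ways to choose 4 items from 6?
False

Working:
C(6,4) = 15 ≠ 16.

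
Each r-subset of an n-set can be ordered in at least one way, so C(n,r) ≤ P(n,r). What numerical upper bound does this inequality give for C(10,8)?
1,814,400

Solution: P(10,8) = 10·9·8·7·6·5·4·3 = 1,814,400, so C(10,8) ≤ 1,814,400. (The bound is loose by a factor of 8! = 40,320: C(10,8) = 1,814,400/40,320 = 45.)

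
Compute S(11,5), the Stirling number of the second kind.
246,730
Using the Stirling recurrence: S(n,k) = k·S(n-1,k) + S(n-1,k-1)
S(11,5) = 5·S(10,5) + S(10,4)
         = 5·42525 + 34105
         = 212625 + 34105
         = 246,730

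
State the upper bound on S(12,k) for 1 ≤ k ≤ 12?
1,379,400

Explanation: Row S(12,k) for k = 1..12 (via S(n,k) = k·S(n−1,k) + S(n−1,k−1)): 1, 2,047, 86,526, 611,501, 1,379,400, 1,323,652, 627,396, 159,027, 22,275, 1,705, 66, 1. The row is unimodal; maximum at k = 5: 1,379,400.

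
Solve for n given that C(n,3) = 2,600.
26
C(n,3) = n(n−1)(n−2)/3! is increasing in n, and n(n−1)(n−2) = 3!·2,600 = 15,600 ≈ (n−1)^3 gives n ≈ 26.0. Check: C(24,3) = 2,024, C(25,3) = 2,300, C(26,3) = 2,600 ✓. So n = 26.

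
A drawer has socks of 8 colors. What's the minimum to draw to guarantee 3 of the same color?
17

Explanation: Worst case: 2 of each = 16. One more: 17.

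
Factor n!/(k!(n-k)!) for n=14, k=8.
C(14,8) = 3,003

Solution: This is the binomial coefficient C(14,8) = 3,003.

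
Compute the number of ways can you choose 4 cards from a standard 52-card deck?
270,725

C(52,4) = 270,725.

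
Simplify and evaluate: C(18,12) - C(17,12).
12,376
C(18,12) - C(17,12) = C(17,11) = 12,376.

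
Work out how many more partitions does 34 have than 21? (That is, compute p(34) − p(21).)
Pentagonal recurrence p(n) = p(n−1) + p(n−2) − p(n−5) − p(n−7) + …: p(34) = p(33) + p(32) − p(29) − p(27) + p(22) + p(19) − p(12) − p(8) = 10,143 + 8,349 − 4,565 − 3,010 + 1,002 + 490 − 77 − 22 = 12,310.
p(21) = p(20) + p(19) − p(16) − p(14) + p(9) + p(6) = 627 + 490 − 231 − 135 + 30 + 11 = 792.
Difference = 12,310 − 792 = 11,518.
Final answer: 11,518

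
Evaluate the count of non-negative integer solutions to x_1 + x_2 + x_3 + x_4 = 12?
455

Reasoning: C(12+4-1, 4-1) = 455.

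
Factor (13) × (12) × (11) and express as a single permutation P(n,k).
P(13,3) = 13!/(10)!

Reasoning: Product of 3 consecutive descending integers starting at 13: P(13,3) = 13!/10! = 1,716.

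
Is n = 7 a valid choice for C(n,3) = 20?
C(7,3) = 7·6·5/3! = 210/6 = 35, which does not equal 20.
Final answer: No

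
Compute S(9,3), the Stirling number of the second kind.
3,025

Reasoning: Using the Stirling recurrence: S(n,k) = k·S(n-1,k) + S(n-1,k-1)
S(9,3) = 3·S(8,3) + S(8,2)
         = 3·966 + 127
         = 2898 + 127
         = 3,025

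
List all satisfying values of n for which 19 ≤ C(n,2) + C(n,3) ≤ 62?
5, 6, 7
C(4,2)+C(4,3)=10; C(5,2)+C(5,3)=20; C(6,2)+C(6,3)=35; C(7,2)+C(7,3)=56; C(8,2)+C(8,3)=84. So valid n = 5, 6, 7.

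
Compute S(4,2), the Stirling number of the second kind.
7

Explanation: Using the Stirling recurrence: S(n,k) = k·S(n-1,k) + S(n-1,k-1)
S(4,2) = 2·S(3,2) + S(3,1)
         = 2·3 + 1
         = 6 + 1
         = 7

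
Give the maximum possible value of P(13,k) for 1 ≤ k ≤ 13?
6,227,020,800

Explanation: P(13,k) increases in k, so maximum at k = 13: 13! = 6,227,020,800.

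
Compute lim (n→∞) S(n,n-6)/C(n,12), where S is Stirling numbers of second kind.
10395
The leading term of S(n,n-6) as a polynomial in n is (11)!!·C(n,12), so the ratio → (11)!! = 10395.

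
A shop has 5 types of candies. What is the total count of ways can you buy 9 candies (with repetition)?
715
Stars and bars: C(9+5-1, 9) = C(13, 9) = 715.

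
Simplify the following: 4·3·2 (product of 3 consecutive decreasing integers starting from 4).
24
This is P(4,3) = 4!/(1)! = 24.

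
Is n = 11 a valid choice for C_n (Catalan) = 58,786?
Yes
C_11 = C(22,11)/(11+1) = 705,432/12 = 58,786, which equals 58,786.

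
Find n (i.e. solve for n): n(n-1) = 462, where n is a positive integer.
22

Reasoning: n² − n − 462 = 0, so n = (1 ± √(1 + 4·462))/2 = (1 ± √1,849)/2 = (1 ± 43)/2, i.e. n = 22 or n = -21. Taking the positive root, n = 22 (check: 22×21 = 462).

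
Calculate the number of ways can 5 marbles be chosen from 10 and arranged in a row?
30,240
P(10,5) = 10!/(10-5)! = 30,240.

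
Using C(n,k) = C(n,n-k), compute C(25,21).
C(25,21) = C(25,4) = 12,650.
Final answer: 12,650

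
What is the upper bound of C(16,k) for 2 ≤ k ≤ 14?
12,870

Explanation: C(16,k) is maximised at the centre of the row: C(16,8) = 12,870.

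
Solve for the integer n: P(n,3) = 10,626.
23

Explanation: P(n,3) = n(n−1)(n−2) is increasing in n; n(n−1)(n−2) ≈ (n−1)^3 = 10,626 gives n ≈ 23.0. Check: P(21,3) = 7,980, P(22,3) = 9,240, P(23,3) = 10,626 ✓. So n = 23.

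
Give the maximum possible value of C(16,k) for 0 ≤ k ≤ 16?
12,870

Reasoning: Maximum at k = 8: C(16,8) = 12,870.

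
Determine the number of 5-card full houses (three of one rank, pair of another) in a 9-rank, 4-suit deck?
Triple rank: 9. Triple suits: C(4,3)=4. Pair rank: 8. Pair suits: C(4,2)=6. Total: 1,728.
Final answer: 1,728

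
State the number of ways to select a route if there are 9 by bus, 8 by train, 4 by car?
21

Explanation: By the addition principle: 9 + 8 + 4 = 21.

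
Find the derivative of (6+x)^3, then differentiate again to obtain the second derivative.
First derivative: 3(6+x)^{2}. Second derivative: 3·2·(6+x)^{1} = 6(6+x)^{1}.

Answer: 6(6+x)^1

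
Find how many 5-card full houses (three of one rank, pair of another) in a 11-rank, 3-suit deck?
330

Explanation: Triple rank: 11. Triple suits: C(3,3)=1. Pair rank: 10. Pair suits: C(3,2)=3. Total: 330.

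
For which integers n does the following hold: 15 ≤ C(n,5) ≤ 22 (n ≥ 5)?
C(6,5)=6; C(7,5)=21; C(8,5)=56. So valid n = 7.

Answer: 7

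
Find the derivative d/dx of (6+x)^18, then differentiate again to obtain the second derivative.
306(6+x)^16

First derivative: 18(6+x)^{17}. Second derivative: 18·17·(6+x)^{16} = 306(6+x)^{16}.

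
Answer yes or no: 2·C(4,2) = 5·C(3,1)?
No

Reasoning: Absorption identity k·C(n,k) = n·C(n-1,k-1). LHS = 2·6 = 12; RHS = 5·3 = 15.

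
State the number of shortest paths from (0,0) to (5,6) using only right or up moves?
462

Reasoning: Choose 5 rights from 11 moves: C(11,5) = 462.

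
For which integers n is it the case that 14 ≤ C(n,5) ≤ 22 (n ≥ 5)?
7

Solution: C(6,5)=6; C(7,5)=21; C(8,5)=56. So valid n = 7.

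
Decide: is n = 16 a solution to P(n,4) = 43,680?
Yes

Reasoning: P(16,4) = 16·15·14·13 = 43,680, which equals 43,680.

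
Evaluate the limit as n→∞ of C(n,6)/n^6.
1/720

Explanation: C(n,6) ≈ n^6/6! for large n. Limit = 1/6! = 1/720.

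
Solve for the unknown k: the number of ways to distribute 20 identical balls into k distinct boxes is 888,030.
Stars and bars: the count is C(20+k−1, k−1), increasing in k. k=6: C(25,5) = 53,130, k=7: C(26,6) = 230,230, k=8: C(27,7) = 888,030 ✓. So k = 8.

Answer: 8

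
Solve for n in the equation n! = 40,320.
8

Working:
n! is strictly increasing. 6! = 720, 7! = 5,040, 8! = 40,320 ✓. So n = 8.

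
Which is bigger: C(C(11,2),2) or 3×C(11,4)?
C(C(11,2),2)=1,485, 3×C(11,4)=990.
Final answer: C(C(11,2),2)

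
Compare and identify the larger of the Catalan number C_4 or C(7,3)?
C(7,3)

Reasoning: C_4 = C(8,4)/(4+1) = 70/5 = 14; C(7,3) = 35.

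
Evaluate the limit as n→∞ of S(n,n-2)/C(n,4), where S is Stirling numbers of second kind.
3

The leading term of S(n,n-2) as a polynomial in n is (3)!!·C(n,4), so the ratio → (3)!! = 3.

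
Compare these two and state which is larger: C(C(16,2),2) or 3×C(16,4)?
C(C(16,2),2)=7,140, 3×C(16,4)=5,460.
Final answer: C(C(16,2),2)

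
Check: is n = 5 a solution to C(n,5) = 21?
No
C(5,5) = 5·4·3·2·1/5! = 120/120 = 1, which does not equal 21.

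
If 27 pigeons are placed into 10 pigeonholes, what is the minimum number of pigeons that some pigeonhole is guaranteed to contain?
3

Explanation: Pigeonhole: ⌈27/10⌉ = 3.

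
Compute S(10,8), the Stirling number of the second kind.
750

Working:
Using the Stirling recurrence: S(n,k) = k·S(n-1,k) + S(n-1,k-1)
S(10,8) = 8·S(9,8) + S(9,7)
         = 8·36 + 462
         = 288 + 462
         = 750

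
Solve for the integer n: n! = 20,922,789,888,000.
16
n! is strictly increasing. 14! = 87,178,291,200, 15! = 1,307,674,368,000, 16! = 20,922,789,888,000 ✓. So n = 16.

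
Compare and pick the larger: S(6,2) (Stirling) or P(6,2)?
S(6,2)

Working:
S(6,2) = 2·S(5,2) + S(5,1) = 2·15 + 1 = 31; P(6,2) = 30.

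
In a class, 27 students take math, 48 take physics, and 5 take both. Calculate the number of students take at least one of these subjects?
70

Explanation: |A∪B| = |A|+|B|-|A∩B| = 27+48-5 = 70.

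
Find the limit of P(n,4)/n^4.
P(n,4) = n(n-1)(n-2)(n-3) ≈ n^4 for large n. Limit = 1.

Answer: 1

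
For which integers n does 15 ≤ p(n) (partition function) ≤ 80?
7, 8, 9, 10, 11, 12

Tabulating p(n) via p(n) = p(n−1) + p(n−2) − p(n−5) − p(n−7) + …: p(6)=11; p(7)=15; p(8)=22; p(9)=30; p(10)=42; p(11)=56; p(12)=77; p(13)=101. So valid n = 7, 8, 9, 10, 11, 12.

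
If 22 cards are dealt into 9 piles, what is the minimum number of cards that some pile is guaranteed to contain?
3

Reasoning: Pigeonhole: ⌈22/9⌉ = 3.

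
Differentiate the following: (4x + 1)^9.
Chain rule: 9(4x+1)^{8} × 4 = 36(4x+1)^{8}.
Final answer: 36(4x + 1)^8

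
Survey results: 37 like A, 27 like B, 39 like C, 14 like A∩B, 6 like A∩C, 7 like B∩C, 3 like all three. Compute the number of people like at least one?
79
|A∪B∪C| = 37+27+39-14-6-7+3 = 79.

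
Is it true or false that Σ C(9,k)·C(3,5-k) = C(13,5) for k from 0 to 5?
False

Reasoning: Vandermonde's identity gives C(12,5) = 792; RHS C(13,5) = 1,287.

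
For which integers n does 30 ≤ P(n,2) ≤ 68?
6, 7, 8

Working:
P(5,2)=20; P(6,2)=30; P(7,2)=42; P(8,2)=56; P(9,2)=72. So valid n = 6, 7, 8.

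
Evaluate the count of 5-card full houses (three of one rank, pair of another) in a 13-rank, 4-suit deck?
3,744

Working:
Triple rank: 13. Triple suits: C(4,3)=4. Pair rank: 12. Pair suits: C(4,2)=6. Total: 3,744.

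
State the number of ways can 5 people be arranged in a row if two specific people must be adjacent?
Treat pair as unit: (5-1)! arrangements × 2 internal orders = 48.
Final answer: 48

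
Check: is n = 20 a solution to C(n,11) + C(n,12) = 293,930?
Yes

C(20,11) + C(20,12) = 167,960 + 125,970 = 293,930, which equals 293,930.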